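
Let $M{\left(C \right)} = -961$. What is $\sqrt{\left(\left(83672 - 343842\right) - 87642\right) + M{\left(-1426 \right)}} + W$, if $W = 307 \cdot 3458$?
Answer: $1061606 + i \sqrt{348773} \approx 1.0616 \cdot 10^{6} + 590.57 i$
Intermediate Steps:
$W = 1061606$
$\sqrt{\left(\left(83672 - 343842\right) - 87642\right) + M{\left(-1426 \right)}} + W = \sqrt{\left(\left(83672 - 343842\right) - 87642\right) - 961} + 1061606 = \sqrt{\left(-260170 - 87642\right) - 961} + 1061606 = \sqrt{-347812 - 961} + 1061606 = \sqrt{-348773} + 1061606 = i \sqrt{348773} + 1061606 = 1061606 + i \sqrt{348773}$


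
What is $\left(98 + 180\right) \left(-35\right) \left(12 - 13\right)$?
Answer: $9730$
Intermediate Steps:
$\left(98 + 180\right) \left(-35\right) \left(12 - 13\right) = 278 \left(-35\right) \left(-1\right) = \left(-9730\right) \left(-1\right) = 9730$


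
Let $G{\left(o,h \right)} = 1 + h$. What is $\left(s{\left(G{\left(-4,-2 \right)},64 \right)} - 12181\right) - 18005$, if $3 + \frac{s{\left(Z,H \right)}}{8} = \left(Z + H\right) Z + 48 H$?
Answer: $-6138$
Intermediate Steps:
$s{\left(Z,H \right)} = -24 + 384 H + 8 Z \left(H + Z\right)$ ($s{\left(Z,H \right)} = -24 + 8 \left(\left(Z + H\right) Z + 48 H\right) = -24 + 8 \left(\left(H + Z\right) Z + 48 H\right) = -24 + 8 \left(Z \left(H + Z\right) + 48 H\right) = -24 + 8 \left(48 H + Z \left(H + Z\right)\right) = -24 + \left(384 H + 8 Z \left(H + Z\right)\right) = -24 + 384 H + 8 Z \left(H + Z\right)$)
$\left(s{\left(G{\left(-4,-2 \right)},64 \right)} - 12181\right) - 18005 = \left(\left(-24 + 8 \left(1 - 2\right)^{2} + 384 \cdot 64 + 8 \cdot 64 \left(1 - 2\right)\right) - 12181\right) - 18005 = \left(\left(-24 + 8 \left(-1\right)^{2} + 24576 + 8 \cdot 64 \left(-1\right)\right) - 12181\right) - 18005 = \left(\left(-24 + 8 \cdot 1 + 24576 - 512\right) - 12181\right) - 18005 = \left(\left(-24 + 8 + 24576 - 512\right) - 12181\right) - 18005 = \left(24048 - 12181\right) - 18005 = 11867 - 18005 = -6138$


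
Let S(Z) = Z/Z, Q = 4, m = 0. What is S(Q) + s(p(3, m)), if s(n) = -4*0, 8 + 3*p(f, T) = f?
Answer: 1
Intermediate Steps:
p(f, T) = -8/3 + f/3
s(n) = 0
S(Z) = 1
S(Q) + s(p(3, m)) = 1 + 0 = 1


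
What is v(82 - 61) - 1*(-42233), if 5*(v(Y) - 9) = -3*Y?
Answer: 211147/5 ≈ 42229.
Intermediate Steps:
v(Y) = 9 - 3*Y/5 (v(Y) = 9 + (-3*Y)/5 = 9 - 3*Y/5)
v(82 - 61) - 1*(-42233) = (9 - 3*(82 - 61)/5) - 1*(-42233) = (9 - 3/5*21) + 42233 = (9 - 63/5) + 42233 = -18/5 + 42233 = 211147/5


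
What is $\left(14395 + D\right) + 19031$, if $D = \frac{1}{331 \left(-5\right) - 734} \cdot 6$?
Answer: $\frac{79854708}{2389} \approx 33426.0$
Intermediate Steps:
$D = - \frac{6}{2389}$ ($D = \frac{1}{-1655 - 734} \cdot 6 = \frac{1}{-2389} \cdot 6 = \left(- \frac{1}{2389}\right) 6 = - \frac{6}{2389} \approx -0.0025115$)
$\left(14395 + D\right) + 19031 = \left(14395 - \frac{6}{2389}\right) + 19031 = \frac{34389649}{2389} + 19031 = \frac{79854708}{2389}$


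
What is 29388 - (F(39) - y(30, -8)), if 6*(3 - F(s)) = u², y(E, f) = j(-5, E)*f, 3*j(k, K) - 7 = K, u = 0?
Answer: 87859/3 ≈ 29286.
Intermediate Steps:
j(k, K) = 7/3 + K/3
y(E, f) = f*(7/3 + E/3) (y(E, f) = (7/3 + E/3)*f = f*(7/3 + E/3))
F(s) = 3 (F(s) = 3 - ⅙*0² = 3 - ⅙*0 = 3 + 0 = 3)
29388 - (F(39) - y(30, -8)) = 29388 - (3 - (-8)*(7 + 30)/3) = 29388 - (3 - (-8)*37/3) = 29388 - (3 - 1*(-296/3)) = 29388 - (3 + 296/3) = 29388 - 1*305/3 = 29388 - 305/3 = 87859/3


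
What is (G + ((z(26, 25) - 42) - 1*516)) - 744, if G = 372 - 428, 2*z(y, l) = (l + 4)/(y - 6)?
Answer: -54291/40 ≈ -1357.3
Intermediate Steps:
z(y, l) = (4 + l)/(2*(-6 + y)) (z(y, l) = ((l + 4)/(y - 6))/2 = ((4 + l)/(-6 + y))/2 = (4 + l)/(2*(-6 + y)))
G = -56
(G + ((z(26, 25) - 42) - 1*516)) - 744 = (-56 + (((4 + 25)/(2*(-6 + 26)) - 42) - 1*516)) - 744 = (-56 + (((1/2)*29/20 - 42) - 516)) - 744 = (-56 + (((1/2)*(1/20)*29 - 42) - 516)) - 744 = (-56 + ((29/40 - 42) - 516)) - 744 = (-56 + (-1651/40 - 516)) - 744 = (-56 - 22291/40) - 744 = -24531/40 - 744 = -54291/40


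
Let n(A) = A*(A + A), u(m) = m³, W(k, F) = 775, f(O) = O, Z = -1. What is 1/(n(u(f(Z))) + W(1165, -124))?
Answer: 1/777 ≈ 0.0012870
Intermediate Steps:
n(A) = 2*A² (n(A) = A*(2*A) = 2*A²)
1/(n(u(f(Z))) + W(1165, -124)) = 1/(2*((-1)³)² + 775) = 1/(2*(-1)² + 775) = 1/(2*1 + 775) = 1/(2 + 775) = 1/777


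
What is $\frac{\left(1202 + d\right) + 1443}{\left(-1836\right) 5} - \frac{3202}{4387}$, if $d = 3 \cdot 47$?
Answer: $- \frac{20808271}{20136330} \approx -1.0334$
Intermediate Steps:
$d = 141$
$\frac{\left(1202 + d\right) + 1443}{\left(-1836\right) 5} - \frac{3202}{4387} = \frac{\left(1202 + 141\right) + 1443}{\left(-1836\right) 5} - \frac{3202}{4387} = \frac{1343 + 1443}{-9180} - \frac{3202}{4387} = 2786 \left(- \frac{1}{9180}\right) - \frac{3202}{4387} = - \frac{1393}{4590} - \frac{3202}{4387} = - \frac{20808271}{20136330}$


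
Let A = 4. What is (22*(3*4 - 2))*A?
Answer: 880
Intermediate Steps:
(22*(3*4 - 2))*A = (22*(3*4 - 2))*4 = (22*(12 - 2))*4 = (22*10)*4 = 220*4 = 880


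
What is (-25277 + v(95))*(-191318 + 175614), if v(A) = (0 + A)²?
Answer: 255221408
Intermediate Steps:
v(A) = A²
(-25277 + v(95))*(-191318 + 175614) = (-25277 + 95²)*(-191318 + 175614) = (-25277 + 9025)*(-15704) = -16252*(-15704) = 255221408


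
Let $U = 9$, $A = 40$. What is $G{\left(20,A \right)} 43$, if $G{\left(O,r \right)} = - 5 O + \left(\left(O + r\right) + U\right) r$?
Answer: $114380$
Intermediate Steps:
$G{\left(O,r \right)} = - 5 O + r \left(9 + O + r\right)$ ($G{\left(O,r \right)} = - 5 O + \left(\left(O + r\right) + 9\right) r = - 5 O + \left(9 + O + r\right) r = - 5 O + r \left(9 + O + r\right)$)
$G{\left(20,A \right)} 43 = \left(40^{2} - 100 + 9 \cdot 40 + 20 \cdot 40\right) 43 = \left(1600 - 100 + 360 + 800\right) 43 = 2660 \cdot 43 = 114380$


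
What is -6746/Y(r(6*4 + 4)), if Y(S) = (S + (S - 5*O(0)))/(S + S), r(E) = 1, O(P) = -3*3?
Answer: -13492/47 ≈ -287.06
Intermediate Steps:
O(P) = -9
Y(S) = (45 + 2*S)/(2*S) (Y(S) = (S + (S - 5*(-9)))/(S + S) = (S + (S + 45))/((2*S)) = (S + (45 + S))*(1/(2*S)) = (45 + 2*S)*(1/(2*S)) = (45 + 2*S)/(2*S))
-6746/Y(r(6*4 + 4)) = -6746/(45/2 + 1) = -6746/(1*(47/2)) = -6746/47/2 = -6746*2/47 = -13492/47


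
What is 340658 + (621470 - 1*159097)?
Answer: 803031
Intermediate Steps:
340658 + (621470 - 1*159097) = 340658 + (621470 - 159097) = 340658 + 462373 = 803031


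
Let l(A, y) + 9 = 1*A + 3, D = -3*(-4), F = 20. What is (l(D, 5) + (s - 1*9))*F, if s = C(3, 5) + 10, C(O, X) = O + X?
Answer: 300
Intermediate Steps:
D = 12
l(A, y) = -6 + A (l(A, y) = -9 + (1*A + 3) = -9 + (A + 3) = -9 + (3 + A) = -6 + A)
s = 18 (s = (3 + 5) + 10 = 8 + 10 = 18)
(l(D, 5) + (s - 1*9))*F = ((-6 + 12) + (18 - 1*9))*20 = (6 + (18 - 9))*20 = (6 + 9)*20 = 15*20 = 300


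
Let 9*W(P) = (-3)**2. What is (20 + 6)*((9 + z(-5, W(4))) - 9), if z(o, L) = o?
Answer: -130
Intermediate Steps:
W(P) = 1 (W(P) = (1/9)*(-3)**2 = (1/9)*9 = 1)
(20 + 6)*((9 + z(-5, W(4))) - 9) = (20 + 6)*((9 - 5) - 9) = 26*(4 - 9) = 26*(-5) = -130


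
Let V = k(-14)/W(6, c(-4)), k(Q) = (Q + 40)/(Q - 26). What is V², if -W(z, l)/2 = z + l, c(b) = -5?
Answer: 169/1600 ≈ 0.10563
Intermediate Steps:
W(z, l) = -2*l - 2*z (W(z, l) = -2*(z + l) = -2*(l + z) = -2*l - 2*z)
k(Q) = (40 + Q)/(-26 + Q)
V = 13/40 (V = ((40 - 14)/(-26 - 14))/(-2*(-5) - 2*6) = (26/(-40))/(10 - 12) = -1/40*26/(-2) = -13/20*(-½) = 13/40 ≈ 0.32500)
V² = (13/40)² = 169/1600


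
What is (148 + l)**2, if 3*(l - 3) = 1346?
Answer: 3236401/9 ≈ 3.5960e+5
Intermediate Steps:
l = 1355/3 (l = 3 + (1/3)*1346 = 3 + 1346/3 = 1355/3 ≈ 451.67)
(148 + l)**2 = (148 + 1355/3)**2 = (1799/3)**2 = 3236401/9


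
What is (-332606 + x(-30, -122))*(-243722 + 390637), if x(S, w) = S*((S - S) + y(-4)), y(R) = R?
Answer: -48847180690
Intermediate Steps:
x(S, w) = -4*S (x(S, w) = S*((S - S) - 4) = S*(0 - 4) = S*(-4) = -4*S)
(-332606 + x(-30, -122))*(-243722 + 390637) = (-332606 - 4*(-30))*(-243722 + 390637) = (-332606 + 120)*146915 = -332486*146915 = -48847180690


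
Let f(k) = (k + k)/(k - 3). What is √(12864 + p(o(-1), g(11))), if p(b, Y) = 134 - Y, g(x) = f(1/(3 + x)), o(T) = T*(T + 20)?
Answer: 2*√5462430/41 ≈ 114.01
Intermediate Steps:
o(T) = T*(20 + T)
f(k) = 2*k/(-3 + k) (f(k) = (2*k)/(-3 + k) = 2*k/(-3 + k))
g(x) = 2/((-3 + 1/(3 + x))*(3 + x)) (g(x) = 2/((3 + x)*(-3 + 1/(3 + x))) = 2/((-3 + 1/(3 + x))*(3 + x)))
√(12864 + p(o(-1), g(11))) = √(12864 + (134 - (-2)/(8 + 3*11))) = √(12864 + (134 - (-2)/(8 + 33))) = √(12864 + (134 - (-2)/41)) = √(12864 + (134 - 1*(-2/41))) = √(12864 + (134 + 2/41)) = √(12864 + 5496/41) = √(532920/41) = 2*√5462430/41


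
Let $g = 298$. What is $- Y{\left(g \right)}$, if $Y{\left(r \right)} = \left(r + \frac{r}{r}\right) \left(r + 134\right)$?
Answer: $-129168$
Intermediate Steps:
$Y{\left(r \right)} = \left(1 + r\right) \left(134 + r\right)$ ($Y{\left(r \right)} = \left(r + 1\right) \left(134 + r\right) = \left(1 + r\right) \left(134 + r\right)$)
$- Y{\left(g \right)} = - (134 + 298^{2} + 135 \cdot 298) = - (134 + 88804 + 40230) = \left(-1\right) 129168 = -129168$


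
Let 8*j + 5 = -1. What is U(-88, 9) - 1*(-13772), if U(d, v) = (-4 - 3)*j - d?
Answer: 55461/4 ≈ 13865.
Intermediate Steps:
j = -¾ (j = -5/8 + (⅛)*(-1) = -5/8 - ⅛ = -¾ ≈ -0.75000)
U(d, v) = 21/4 - d (U(d, v) = (-4 - 3)*(-¾) - d = -7*(-¾) - d = 21/4 - d)
U(-88, 9) - 1*(-13772) = (21/4 - 1*(-88)) - 1*(-13772) = (21/4 + 88) + 13772 = 373/4 + 13772 = 55461/4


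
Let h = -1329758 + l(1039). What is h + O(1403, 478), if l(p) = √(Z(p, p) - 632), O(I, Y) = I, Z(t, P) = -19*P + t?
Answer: -1328355 + I*√19334 ≈ -1.3284e+6 + 139.05*I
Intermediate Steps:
Z(t, P) = t - 19*P
l(p) = √(-632 - 18*p) (l(p) = √((p - 19*p) - 632) = √(-18*p - 632) = √(-632 - 18*p))
h = -1329758 + I*√19334 (h = -1329758 + √(-632 - 18*1039) = -1329758 + √(-632 - 18702) = -1329758 + √(-19334) = -1329758 + I*√19334 ≈ -1.3298e+6 + 139.05*I)
h + O(1403, 478) = (-1329758 + I*√19334) + 1403 = -1328355 + I*√19334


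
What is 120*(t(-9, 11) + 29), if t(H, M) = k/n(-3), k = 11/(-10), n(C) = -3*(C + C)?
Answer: 10418/3 ≈ 3472.7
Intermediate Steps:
n(C) = -6*C
k = -11/10 (k = 11*(-⅒) = -11/10 ≈ -1.1000)
t(H, M) = -11/180 (t(H, M) = -11/(10*((-6*(-3)))) = -11/10/18 = -11/10*1/18 = -11/180)
120*(t(-9, 11) + 29) = 120*(-11/180 + 29) = 120*(5209/180) = 10418/3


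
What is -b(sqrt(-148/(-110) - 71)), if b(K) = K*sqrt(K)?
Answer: -55**(1/4)*3831**(3/4)*I**(3/2)/55 ≈ 17.049 - 17.049*I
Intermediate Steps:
b(K) = K**(3/2)
-b(sqrt(-148/(-110) - 71)) = -(sqrt(-148/(-110) - 71))**(3/2) = -(sqrt(-148*(-1/110) - 71))**(3/2) = -(sqrt(74/55 - 71))**(3/2) = -(sqrt(-3831/55))**(3/2) = -(I*sqrt(210705)/55)**(3/2) = -55**(1/4)*3831**(3/4)*I**(3/2)/55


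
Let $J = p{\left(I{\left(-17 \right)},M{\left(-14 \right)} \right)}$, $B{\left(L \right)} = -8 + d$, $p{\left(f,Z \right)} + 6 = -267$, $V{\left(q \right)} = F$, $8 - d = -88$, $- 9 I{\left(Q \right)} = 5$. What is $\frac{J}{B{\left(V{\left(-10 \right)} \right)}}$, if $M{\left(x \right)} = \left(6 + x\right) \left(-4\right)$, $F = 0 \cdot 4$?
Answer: $- \frac{273}{88} \approx -3.1023$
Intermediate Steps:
$I{\left(Q \right)} = - \frac{5}{9}$ ($I{\left(Q \right)} = \left(- \frac{1}{9}\right) 5 = - \frac{5}{9}$)
$F = 0$
$d = 96$ ($d = 8 - -88 = 8 + 88 = 96$)
$M{\left(x \right)} = -24 - 4 x$
$V{\left(q \right)} = 0$
$p{\left(f,Z \right)} = -273$ ($p{\left(f,Z \right)} = -6 - 267 = -273$)
$B{\left(L \right)} = 88$ ($B{\left(L \right)} = -8 + 96 = 88$)
$J = -273$
$\frac{J}{B{\left(V{\left(-10 \right)} \right)}} = - \frac{273}{88}$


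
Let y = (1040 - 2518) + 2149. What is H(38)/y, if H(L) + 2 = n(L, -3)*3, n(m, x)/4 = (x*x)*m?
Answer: 4102/671 ≈ 6.1133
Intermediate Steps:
n(m, x) = 4*m*x² (n(m, x) = 4*((x*x)*m) = 4*(x²*m) = 4*(m*x²) = 4*m*x²)
H(L) = -2 + 108*L (H(L) = -2 + (4*L*(-3)²)*3 = -2 + (4*L*9)*3 = -2 + (36*L)*3 = -2 + 108*L)
y = 671 (y = -1478 + 2149 = 671)
H(38)/y = (-2 + 108*38)/671 = (-2 + 4104)*(1/671) = 4102*(1/671) = 4102/671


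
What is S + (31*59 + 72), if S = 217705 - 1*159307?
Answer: 60299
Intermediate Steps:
S = 58398 (S = 217705 - 159307 = 58398)
S + (31*59 + 72) = 58398 + (31*59 + 72) = 58398 + (1829 + 72) = 58398 + 1901 = 60299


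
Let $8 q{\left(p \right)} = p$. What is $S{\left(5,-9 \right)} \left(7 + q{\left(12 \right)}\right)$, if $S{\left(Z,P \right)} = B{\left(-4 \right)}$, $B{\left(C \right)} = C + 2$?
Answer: $-17$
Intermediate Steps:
$q{\left(p \right)} = \frac{p}{8}$
$B{\left(C \right)} = 2 + C$
$S{\left(Z,P \right)} = -2$ ($S{\left(Z,P \right)} = 2 - 4 = -2$)
$S{\left(5,-9 \right)} \left(7 + q{\left(12 \right)}\right) = - 2 \left(7 + \frac{1}{8} \cdot 12\right) = - 2 \left(7 + \frac{3}{2}\right) = \left(-2\right) \frac{17}{2} = -17$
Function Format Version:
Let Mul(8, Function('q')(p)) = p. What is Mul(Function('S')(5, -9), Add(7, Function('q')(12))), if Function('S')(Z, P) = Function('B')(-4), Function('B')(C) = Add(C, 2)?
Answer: -17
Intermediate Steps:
Function('q')(p) = Mul(Rational(1, 8), p)
Function('B')(C) = Add(2, C)
Function('S')(Z, P) = -2 (Function('S')(Z, P) = Add(2, -4) = -2)
Mul(Function('S')(5, -9), Add(7, Function('q')(12))) = Mul(-2, Add(7, Mul(Rational(1, 8), 12))) = Mul(-2, Add(7, Rational(3, 2))) = Mul(-2, Rational(17, 2)) = -17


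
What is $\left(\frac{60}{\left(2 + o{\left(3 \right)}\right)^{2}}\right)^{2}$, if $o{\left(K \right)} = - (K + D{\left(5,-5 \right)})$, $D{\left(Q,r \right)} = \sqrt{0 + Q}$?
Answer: $\frac{3600}{\left(1 + \sqrt{5}\right)^{4}} \approx 32.827$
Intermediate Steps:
$D{\left(Q,r \right)} = \sqrt{Q}$
$o{\left(K \right)} = - K - \sqrt{5}$ ($o{\left(K \right)} = - (K + \sqrt{5}) = - K - \sqrt{5}$)
$\left(\frac{60}{\left(2 + o{\left(3 \right)}\right)^{2}}\right)^{2} = \left(\frac{60}{\left(2 - \left(3 + \sqrt{5}\right)\right)^{2}}\right)^{2} = \left(\frac{60}{\left(-1 - \sqrt{5}\right)^{2}}\right)^{2} = \frac{3600}{\left(-1 - \sqrt{5}\right)^{4}}$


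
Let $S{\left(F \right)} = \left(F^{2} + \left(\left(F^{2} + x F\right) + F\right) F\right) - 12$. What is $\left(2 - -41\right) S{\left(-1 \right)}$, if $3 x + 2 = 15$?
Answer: $- \frac{860}{3} \approx -286.67$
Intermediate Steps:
$x = \frac{13}{3}$ ($x = - \frac{2}{3} + \frac{1}{3} \cdot 15 = - \frac{2}{3} + 5 = \frac{13}{3} \approx 4.3333$)
$S{\left(F \right)} = -12 + F^{2} + F \left(F^{2} + \frac{16 F}{3}\right)$ ($S{\left(F \right)} = \left(F^{2} + \left(\left(F^{2} + \frac{13 F}{3}\right) + F\right) F\right) - 12 = \left(F^{2} + \left(F^{2} + \frac{16 F}{3}\right) F\right) - 12 = \left(F^{2} + F \left(F^{2} + \frac{16 F}{3}\right)\right) - 12 = -12 + F^{2} + F \left(F^{2} + \frac{16 F}{3}\right)$)
$\left(2 - -41\right) S{\left(-1 \right)} = \left(2 - -41\right) \left(-12 + \left(-1\right)^{3} + \frac{19 \left(-1\right)^{2}}{3}\right) = \left(2 + 41\right) \left(-12 - 1 + \frac{19}{3} \cdot 1\right) = 43 \left(-12 - 1 + \frac{19}{3}\right) = 43 \left(- \frac{20}{3}\right) = - \frac{860}{3}$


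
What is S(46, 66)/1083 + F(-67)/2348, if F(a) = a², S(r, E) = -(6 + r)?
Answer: 4739491/2542884 ≈ 1.8638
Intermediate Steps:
S(r, E) = -6 - r
S(46, 66)/1083 + F(-67)/2348 = (-6 - 1*46)/1083 + (-67)²/2348 = (-6 - 46)*(1/1083) + 4489*(1/2348) = -52*1/1083 + 4489/2348 = -52/1083 + 4489/2348 = 4739491/2542884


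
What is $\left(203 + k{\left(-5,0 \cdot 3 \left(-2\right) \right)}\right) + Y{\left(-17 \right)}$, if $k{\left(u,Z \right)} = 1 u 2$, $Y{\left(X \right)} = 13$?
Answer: $206$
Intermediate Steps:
$k{\left(u,Z \right)} = 2 u$ ($k{\left(u,Z \right)} = u 2 = 2 u$)
$\left(203 + k{\left(-5,0 \cdot 3 \left(-2\right) \right)}\right) + Y{\left(-17 \right)} = \left(203 + 2 \left(-5\right)\right) + 13 = \left(203 - 10\right) + 13 = 193 + 13 = 206$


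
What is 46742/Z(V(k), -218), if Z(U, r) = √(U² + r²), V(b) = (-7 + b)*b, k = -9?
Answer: 23371*√17065/17065 ≈ 178.91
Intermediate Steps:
V(b) = b*(-7 + b)
46742/Z(V(k), -218) = 46742/(√((-9*(-7 - 9))² + (-218)²)) = 46742/(√((-9*(-16))² + 47524)) = 46742/(√(144² + 47524)) = 46742/(√(20736 + 47524)) = 46742/(√68260) = 46742/((2*√17065)) = 46742*(√17065/34130) = 23371*√17065/17065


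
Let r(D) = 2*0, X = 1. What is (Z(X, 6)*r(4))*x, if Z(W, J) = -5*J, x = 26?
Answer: 0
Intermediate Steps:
r(D) = 0
(Z(X, 6)*r(4))*x = (-5*6*0)*26 = -30*0*26 = 0*26 = 0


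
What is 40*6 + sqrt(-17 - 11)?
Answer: 240 + 2*I*sqrt(7) ≈ 240.0 + 5.2915*I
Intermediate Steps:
40*6 + sqrt(-17 - 11) = 240 + sqrt(-28) = 240 + 2*I*sqrt(7)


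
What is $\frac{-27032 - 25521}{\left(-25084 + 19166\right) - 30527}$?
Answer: $\frac{52553}{36445} \approx 1.442$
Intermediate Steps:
$\frac{-27032 - 25521}{\left(-25084 + 19166\right) - 30527} = \frac{-27032 - 25521}{-5918 - 30527} = - \frac{52553}{-36445} = \left(-52553\right) \left(- \frac{1}{36445}\right) = \frac{52553}{36445}$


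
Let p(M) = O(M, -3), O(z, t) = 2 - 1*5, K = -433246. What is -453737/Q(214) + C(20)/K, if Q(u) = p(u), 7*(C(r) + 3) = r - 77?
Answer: 688029091174/4549083 ≈ 1.5125e+5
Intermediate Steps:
O(z, t) = -3 (O(z, t) = 2 - 5 = -3)
p(M) = -3
C(r) = -14 + r/7 (C(r) = -3 + (r - 77)/7 = -3 + (-77 + r)/7 = -3 + (-11 + r/7) = -14 + r/7)
Q(u) = -3
-453737/Q(214) + C(20)/K = -453737/(-3) + (-14 + (1/7)*20)/(-433246) = -453737*(-1/3) + (-14 + 20/7)*(-1/433246) = 453737/3 - 78/7*(-1/433246) = 453737/3 + 39/1516361 = 688029091174/4549083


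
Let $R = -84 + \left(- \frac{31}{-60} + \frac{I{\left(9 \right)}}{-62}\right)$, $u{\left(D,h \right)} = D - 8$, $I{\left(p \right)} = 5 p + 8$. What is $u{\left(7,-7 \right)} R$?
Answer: $\frac{156869}{1860} \approx 84.338$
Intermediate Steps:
$I{\left(p \right)} = 8 + 5 p$
$u{\left(D,h \right)} = -8 + D$
$R = - \frac{156869}{1860}$ ($R = -84 + \left(- \frac{31}{-60} + \frac{8 + 5 \cdot 9}{-62}\right) = -84 + \left(\left(-31\right) \left(- \frac{1}{60}\right) + \left(8 + 45\right) \left(- \frac{1}{62}\right)\right) = -84 + \left(\frac{31}{60} + 53 \left(- \frac{1}{62}\right)\right) = -84 + \left(\frac{31}{60} - \frac{53}{62}\right) = -84 - \frac{629}{1860} = - \frac{156869}{1860} \approx -84.338$)
$u{\left(7,-7 \right)} R = \left(-8 + 7\right) \left(- \frac{156869}{1860}\right) = \left(-1\right) \left(- \frac{156869}{1860}\right) = \frac{156869}{1860}$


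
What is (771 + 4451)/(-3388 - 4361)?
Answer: -746/1107 ≈ -0.67389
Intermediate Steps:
(771 + 4451)/(-3388 - 4361) = 5222/(-7749) = 5222*(-1/7749) = -746/1107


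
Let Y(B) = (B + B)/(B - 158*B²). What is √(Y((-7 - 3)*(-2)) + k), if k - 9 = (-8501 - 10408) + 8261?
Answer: I*√1310735517/351 ≈ 103.15*I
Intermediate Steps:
k = -10639 (k = 9 + ((-8501 - 10408) + 8261) = 9 + (-18909 + 8261) = 9 - 10648 = -10639)
Y(B) = 2*B/(B - 158*B²) (Y(B) = (2*B)/(B - 158*B²) = 2*B/(B - 158*B²))
√(Y((-7 - 3)*(-2)) + k) = √(-2/(-1 + 158*((-7 - 3)*(-2))) - 10639) = √(-2/(-1 + 158*(-10*(-2))) - 10639) = √(-2/(-1 + 158*20) - 10639) = √(-2/(-1 + 3160) - 10639) = √(-2/3159 - 10639) = √(-33608603/3159) = I*√1310735517/351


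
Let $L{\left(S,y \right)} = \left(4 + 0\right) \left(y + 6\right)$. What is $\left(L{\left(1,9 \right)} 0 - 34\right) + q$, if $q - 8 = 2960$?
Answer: $2934$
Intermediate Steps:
$q = 2968$ ($q = 8 + 2960 = 2968$)
$L{\left(S,y \right)} = 24 + 4 y$ ($L{\left(S,y \right)} = 4 \left(6 + y\right) = 24 + 4 y$)
$\left(L{\left(1,9 \right)} 0 - 34\right) + q = \left(\left(24 + 4 \cdot 9\right) 0 - 34\right) + 2968 = \left(\left(24 + 36\right) 0 - 34\right) + 2968 = \left(60 \cdot 0 - 34\right) + 2968 = \left(0 - 34\right) + 2968 = -34 + 2968 = 2934$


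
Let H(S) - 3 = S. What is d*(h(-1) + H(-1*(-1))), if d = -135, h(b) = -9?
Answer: 675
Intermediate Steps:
H(S) = 3 + S
d*(h(-1) + H(-1*(-1))) = -135*(-9 + (3 - 1*(-1))) = -135*(-9 + (3 + 1)) = -135*(-9 + 4) = -135*(-5) = 675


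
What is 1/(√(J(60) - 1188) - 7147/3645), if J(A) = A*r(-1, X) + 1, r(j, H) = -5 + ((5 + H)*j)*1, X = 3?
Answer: -3721545/3740670112 - 13286025*I*√1967/26184690784 ≈ -0.00099489 - 0.022503*I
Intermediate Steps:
r(j, H) = -5 + j*(5 + H) (r(j, H) = -5 + (j*(5 + H))*1 = -5 + j*(5 + H))
J(A) = 1 - 13*A (J(A) = A*(-5 + 5*(-1) + 3*(-1)) + 1 = A*(-5 - 5 - 3) + 1 = A*(-13) + 1 = -13*A + 1 = 1 - 13*A)
1/(√(J(60) - 1188) - 7147/3645) = 1/(√((1 - 13*60) - 1188) - 7147/3645) = 1/(√((1 - 780) - 1188) - 7147*1/3645) = 1/(√(-779 - 1188) - 7147/3645) = 1/(√(-1967) - 7147/3645) = 1/(I*√1967 - 7147/3645) = 1/(-7147/3645 + I*√1967)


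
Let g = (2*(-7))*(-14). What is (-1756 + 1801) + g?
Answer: 241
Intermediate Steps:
g = 196 (g = -14*(-14) = 196)
(-1756 + 1801) + g = (-1756 + 1801) + 196 = 45 + 196 = 241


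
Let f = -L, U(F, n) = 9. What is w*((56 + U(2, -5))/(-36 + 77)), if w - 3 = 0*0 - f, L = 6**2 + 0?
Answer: 2535/41 ≈ 61.829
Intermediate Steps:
L = 36 (L = 36 + 0 = 36)
f = -36 (f = -1*36 = -36)
w = 39 (w = 3 + (0*0 - 1*(-36)) = 3 + (0 + 36) = 3 + 36 = 39)
w*((56 + U(2, -5))/(-36 + 77)) = 39*((56 + 9)/(-36 + 77)) = 39*(65/41) = 2535/41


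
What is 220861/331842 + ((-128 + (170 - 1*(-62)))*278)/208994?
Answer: 27876419869/34676493474 ≈ 0.80390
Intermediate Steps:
220861/331842 + ((-128 + (170 - 1*(-62)))*278)/208994 = 220861*(1/331842) + ((-128 + (170 + 62))*278)*(1/208994) = 220861/331842 + ((-128 + 232)*278)*(1/208994) = 220861/331842 + (104*278)*(1/208994) = 220861/331842 + 28912*(1/208994) = 220861/331842 + 14456/104497 = 27876419869/34676493474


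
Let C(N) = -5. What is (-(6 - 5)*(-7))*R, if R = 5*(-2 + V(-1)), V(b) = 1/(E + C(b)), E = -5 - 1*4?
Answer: -145/2 ≈ -72.500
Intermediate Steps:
E = -9 (E = -5 - 4 = -9)
V(b) = -1/14 (V(b) = 1/(-9 - 5) = 1/(-14) = -1/14)
R = -145/14 (R = 5*(-2 - 1/14) = 5*(-29/14) = -145/14 ≈ -10.357)
(-(6 - 5)*(-7))*R = (-(6 - 5)*(-7))*(-145/14) = (-1*1*(-7))*(-145/14) = -1*(-7)*(-145/14) = 7*(-145/14) = -145/2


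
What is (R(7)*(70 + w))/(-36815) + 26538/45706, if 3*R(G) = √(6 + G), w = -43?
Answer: 13269/22853 - 9*√13/36815 ≈ 0.57974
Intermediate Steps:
R(G) = √(6 + G)/3
(R(7)*(70 + w))/(-36815) + 26538/45706 = ((√(6 + 7)/3)*(70 - 43))/(-36815) + 26538/45706 = ((√13/3)*27)*(-1/36815) + 26538*(1/45706) = (9*√13)*(-1/36815) + 13269/22853 = -9*√13/36815 + 13269/22853 = 13269/22853 - 9*√13/36815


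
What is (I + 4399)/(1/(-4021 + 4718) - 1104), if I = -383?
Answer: -2799152/769487 ≈ -3.6377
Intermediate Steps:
(I + 4399)/(1/(-4021 + 4718) - 1104) = (-383 + 4399)/(1/(-4021 + 4718) - 1104) = 4016/(1/697 - 1104) = 4016/(-769487/697) = 4016*(-697/769487) = -2799152/769487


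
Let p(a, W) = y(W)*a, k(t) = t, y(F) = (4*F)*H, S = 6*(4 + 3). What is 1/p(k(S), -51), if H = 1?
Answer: -1/8568 ≈ -0.00011671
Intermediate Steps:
S = 42 (S = 6*7 = 42)
y(F) = 4*F (y(F) = (4*F)*1 = 4*F)
p(a, W) = 4*W*a (p(a, W) = (4*W)*a = 4*W*a)
1/p(k(S), -51) = 1/(4*(-51)*42) = 1/(-8568) = -1/8568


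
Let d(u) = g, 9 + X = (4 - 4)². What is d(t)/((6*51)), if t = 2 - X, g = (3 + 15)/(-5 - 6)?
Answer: -1/187 ≈ -0.0053476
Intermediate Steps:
X = -9 (X = -9 + (4 - 4)² = -9 + 0² = -9 + 0 = -9)
g = -18/11 (g = 18/(-11) = 18*(-1/11) = -18/11 ≈ -1.6364)
t = 11 (t = 2 - 1*(-9) = 2 + 9 = 11)
d(u) = -18/11
d(t)/((6*51)) = -18/(11*(6*51)) = -18/11/306 = -18/11*1/306 = -1/187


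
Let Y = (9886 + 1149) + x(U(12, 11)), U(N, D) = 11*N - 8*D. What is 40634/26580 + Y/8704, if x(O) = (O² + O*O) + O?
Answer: 187768979/57838080 ≈ 3.2465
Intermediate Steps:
U(N, D) = -8*D + 11*N
x(O) = O + 2*O² (x(O) = (O² + O²) + O = 2*O² + O = O + 2*O²)
Y = 14951 (Y = (9886 + 1149) + (-8*11 + 11*12)*(1 + 2*(-8*11 + 11*12)) = 11035 + (-88 + 132)*(1 + 2*(-88 + 132)) = 11035 + 44*(1 + 2*44) = 11035 + 44*(1 + 88) = 11035 + 44*89 = 11035 + 3916 = 14951)
40634/26580 + Y/8704 = 40634/26580 + 14951/8704 = 40634*(1/26580) + 14951*(1/8704) = 20317/13290 + 14951/8704 = 187768979/57838080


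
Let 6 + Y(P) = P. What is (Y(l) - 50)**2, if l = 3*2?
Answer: 2500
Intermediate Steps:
l = 6
Y(P) = -6 + P
(Y(l) - 50)**2 = ((-6 + 6) - 50)**2 = (0 - 50)**2 = (-50)**2 = 2500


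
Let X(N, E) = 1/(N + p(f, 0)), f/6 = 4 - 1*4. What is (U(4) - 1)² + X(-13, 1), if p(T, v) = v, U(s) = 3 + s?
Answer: 467/13 ≈ 35.923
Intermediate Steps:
f = 0 (f = 6*(4 - 1*4) = 6*(4 - 4) = 6*0 = 0)
X(N, E) = 1/N (X(N, E) = 1/(N + 0) = 1/N)
(U(4) - 1)² + X(-13, 1) = ((3 + 4) - 1)² + 1/(-13) = (7 - 1)² - 1/13 = 6² - 1/13 = 36 - 1/13 = 467/13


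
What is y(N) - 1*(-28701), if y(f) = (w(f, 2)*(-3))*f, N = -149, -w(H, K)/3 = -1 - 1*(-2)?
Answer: 27360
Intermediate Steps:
w(H, K) = -3 (w(H, K) = -3*(-1 - 1*(-2)) = -3*(-1 + 2) = -3*1 = -3)
y(f) = 9*f (y(f) = (-3*(-3))*f = 9*f)
y(N) - 1*(-28701) = 9*(-149) - 1*(-28701) = -1341 + 28701 = 27360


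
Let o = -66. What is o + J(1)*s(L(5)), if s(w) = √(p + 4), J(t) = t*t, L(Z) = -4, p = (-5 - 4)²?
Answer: -66 + √85 ≈ -56.780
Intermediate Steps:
p = 81 (p = (-9)² = 81)
J(t) = t²
s(w) = √85 (s(w) = √(81 + 4) = √85)
o + J(1)*s(L(5)) = -66 + 1²*√85 = -66 + 1*√85 = -66 + √85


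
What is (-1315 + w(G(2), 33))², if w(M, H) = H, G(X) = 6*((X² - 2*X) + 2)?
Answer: 1643524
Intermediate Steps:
G(X) = 12 - 12*X + 6*X² (G(X) = 6*(2 + X² - 2*X) = 12 - 12*X + 6*X²)
(-1315 + w(G(2), 33))² = (-1315 + 33)² = (-1282)² = 1643524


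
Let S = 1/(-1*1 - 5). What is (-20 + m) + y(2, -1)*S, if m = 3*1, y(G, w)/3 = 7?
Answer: -41/2 ≈ -20.500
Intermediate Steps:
y(G, w) = 21 (y(G, w) = 3*7 = 21)
S = -1/6 (S = 1/(-1 - 5) = 1/(-6) = -1/6 ≈ -0.16667)
m = 3
(-20 + m) + y(2, -1)*S = (-20 + 3) + 21*(-1/6) = -17 - 7/2 = -41/2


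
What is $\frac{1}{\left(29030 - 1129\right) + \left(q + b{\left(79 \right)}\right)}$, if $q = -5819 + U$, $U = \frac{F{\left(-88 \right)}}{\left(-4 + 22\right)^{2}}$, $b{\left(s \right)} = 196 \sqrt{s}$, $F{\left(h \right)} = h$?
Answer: $\frac{36219555}{794812440424} - \frac{321489 \sqrt{79}}{794812440424} \approx 4.1975 \cdot 10^{-5}$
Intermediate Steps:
$U = - \frac{22}{81}$ ($U = - \frac{88}{\left(-4 + 22\right)^{2}} = - \frac{88}{18^{2}} = - \frac{88}{324} = \left(-88\right) \frac{1}{324} = - \frac{22}{81} \approx -0.27161$)
$q = - \frac{471361}{81}$ ($q = -5819 - \frac{22}{81} = - \frac{471361}{81} \approx -5819.3$)
$\frac{1}{\left(29030 - 1129\right) + \left(q + b{\left(79 \right)}\right)} = \frac{1}{\left(29030 - 1129\right) - \left(\frac{471361}{81} - 196 \sqrt{79}\right)} = \frac{1}{27901 - \left(\frac{471361}{81} - 196 \sqrt{79}\right)} = \frac{1}{\frac{1788620}{81} + 196 \sqrt{79}}$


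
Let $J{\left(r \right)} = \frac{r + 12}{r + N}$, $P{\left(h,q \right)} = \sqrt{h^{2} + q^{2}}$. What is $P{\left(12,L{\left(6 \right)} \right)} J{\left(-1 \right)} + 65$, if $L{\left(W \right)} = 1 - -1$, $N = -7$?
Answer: $65 - \frac{11 \sqrt{37}}{4} \approx 48.272$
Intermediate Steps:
$L{\left(W \right)} = 2$ ($L{\left(W \right)} = 1 + 1 = 2$)
$J{\left(r \right)} = \frac{12 + r}{-7 + r}$ ($J{\left(r \right)} = \frac{r + 12}{r - 7} = \frac{12 + r}{-7 + r}$)
$P{\left(12,L{\left(6 \right)} \right)} J{\left(-1 \right)} + 65 = \sqrt{12^{2} + 2^{2}} \frac{12 - 1}{-7 - 1} + 65 = \sqrt{144 + 4} \frac{1}{-8} \cdot 11 + 65 = \sqrt{148} \left(\left(- \frac{1}{8}\right) 11\right) + 65 = 2 \sqrt{37} \left(- \frac{11}{8}\right) + 65 = - \frac{11 \sqrt{37}}{4} + 65 = 65 - \frac{11 \sqrt{37}}{4}$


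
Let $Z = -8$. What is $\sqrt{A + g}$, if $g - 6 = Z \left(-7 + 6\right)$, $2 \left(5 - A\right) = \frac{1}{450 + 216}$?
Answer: $\frac{\sqrt{936359}}{222} \approx 4.3588$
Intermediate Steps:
$A = \frac{6659}{1332}$ ($A = 5 - \frac{1}{2 \left(450 + 216\right)} = 5 - \frac{1}{2 \cdot 666} = 5 - \frac{1}{1332} = \frac{6659}{1332} \approx 4.9993$)
$g = 14$ ($g = 6 - 8 \left(-7 + 6\right) = 6 - -8 = 6 + 8 = 14$)
$\sqrt{A + g} = \sqrt{\frac{6659}{1332} + 14} = \sqrt{\frac{25307}{1332}} = \frac{\sqrt{936359}}{222}$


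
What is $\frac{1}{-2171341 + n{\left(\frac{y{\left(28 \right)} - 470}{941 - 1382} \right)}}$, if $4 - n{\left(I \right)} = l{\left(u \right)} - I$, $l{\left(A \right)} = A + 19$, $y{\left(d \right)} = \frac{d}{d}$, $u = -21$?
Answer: $- \frac{63}{136794038} \approx -4.6055 \cdot 10^{-7}$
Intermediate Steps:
$y{\left(d \right)} = 1$
$l{\left(A \right)} = 19 + A$
$n{\left(I \right)} = 6 + I$ ($n{\left(I \right)} = 4 - \left(\left(19 - 21\right) - I\right) = 4 - \left(-2 - I\right) = 4 + \left(2 + I\right) = 6 + I$)
$\frac{1}{-2171341 + n{\left(\frac{y{\left(28 \right)} - 470}{941 - 1382} \right)}} = \frac{1}{-2171341 + \left(6 + \frac{1 - 470}{941 - 1382}\right)} = \frac{1}{-2171341 + \left(6 - \frac{469}{-441}\right)} = \frac{1}{-2171341 + \left(6 - - \frac{67}{63}\right)} = \frac{1}{-2171341 + \left(6 + \frac{67}{63}\right)} = \frac{1}{-2171341 + \frac{445}{63}} = \frac{1}{- \frac{136794038}{63}} = - \frac{63}{136794038}$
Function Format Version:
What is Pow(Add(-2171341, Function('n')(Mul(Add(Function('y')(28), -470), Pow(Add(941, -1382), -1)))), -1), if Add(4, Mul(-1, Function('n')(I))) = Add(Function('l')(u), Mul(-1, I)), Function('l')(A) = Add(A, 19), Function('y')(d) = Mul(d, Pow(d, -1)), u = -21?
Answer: Rational(-63, 136794038) ≈ -4.6055e-7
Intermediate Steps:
Function('y')(d) = 1
Function('l')(A) = Add(19, A)
Function('n')(I) = Add(6, I) (Function('n')(I) = Add(4, Mul(-1, Add(Add(19, -21), Mul(-1, I)))) = Add(4, Mul(-1, Add(-2, Mul(-1, I)))) = Add(4, Add(2, I)) = Add(6, I))
Pow(Add(-2171341, Function('n')(Mul(Add(Function('y')(28), -470), Pow(Add(941, -1382), -1)))), -1) = Pow(Add(-2171341, Add(6, Mul(Add(1, -470), Pow(Add(941, -1382), -1)))), -1) = Pow(Add(-2171341, Add(6, Mul(-469, Pow(-441, -1)))), -1) = Pow(Add(-2171341, Add(6, Mul(-469, Rational(-1, 441)))), -1) = Pow(Add(-2171341, Add(6, Rational(67, 63))), -1) = Pow(Add(-2171341, Rational(445, 63)), -1) = Pow(Rational(-136794038, 63), -1) = Rational(-63, 136794038)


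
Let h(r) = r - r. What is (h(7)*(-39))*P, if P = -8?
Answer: 0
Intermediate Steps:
h(r) = 0
(h(7)*(-39))*P = (0*(-39))*(-8) = 0*(-8) = 0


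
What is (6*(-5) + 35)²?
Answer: 25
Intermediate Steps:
(6*(-5) + 35)² = (-30 + 35)² = 5² = 25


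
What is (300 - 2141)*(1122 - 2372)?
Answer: 2301250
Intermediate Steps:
(300 - 2141)*(1122 - 2372) = -1841*(-1250) = 2301250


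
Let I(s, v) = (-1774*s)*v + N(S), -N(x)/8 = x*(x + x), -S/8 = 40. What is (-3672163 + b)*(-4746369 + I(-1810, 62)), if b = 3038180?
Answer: -122164410184313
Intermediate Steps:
S = -320 (S = -8*40 = -320)
N(x) = -16*x² (N(x) = -8*x*(x + x) = -8*x*2*x = -16*x²)
I(s, v) = -1638400 - 1774*s*v (I(s, v) = (-1774*s)*v - 16*(-320)² = -1774*s*v - 16*102400 = -1774*s*v - 1638400 = -1638400 - 1774*s*v)
(-3672163 + b)*(-4746369 + I(-1810, 62)) = (-3672163 + 3038180)*(-4746369 + (-1638400 - 1774*(-1810)*62)) = -633983*(-4746369 + (-1638400 + 199078280)) = -633983*(-4746369 + 197439880) = -633983*192693511 = -122164410184313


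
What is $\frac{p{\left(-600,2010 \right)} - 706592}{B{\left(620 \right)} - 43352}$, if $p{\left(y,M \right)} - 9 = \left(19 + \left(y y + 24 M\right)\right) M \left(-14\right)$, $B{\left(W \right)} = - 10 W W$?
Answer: $\frac{11489114843}{3887352} \approx 2955.5$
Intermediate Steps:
$B{\left(W \right)} = - 10 W^{2}$
$p{\left(y,M \right)} = 9 - 14 M \left(19 + y^{2} + 24 M\right)$ ($p{\left(y,M \right)} = 9 + \left(19 + \left(y y + 24 M\right)\right) M \left(-14\right) = 9 + \left(19 + \left(y^{2} + 24 M\right)\right) \left(- 14 M\right) = 9 + \left(19 + y^{2} + 24 M\right) \left(- 14 M\right) = 9 - 14 M \left(19 + y^{2} + 24 M\right)$)
$\frac{p{\left(-600,2010 \right)} - 706592}{B{\left(620 \right)} - 43352} = \frac{\left(9 - 336 \cdot 2010^{2} - 534660 - 28140 \left(-600\right)^{2}\right) - 706592}{- 10 \cdot 620^{2} - 43352} = \frac{\left(9 - 1357473600 - 534660 - 28140 \cdot 360000\right) - 706592}{\left(-10\right) 384400 - 43352} = \frac{\left(9 - 1357473600 - 534660 - 10130400000\right) - 706592}{-3844000 - 43352} = \frac{-11488408251 - 706592}{-3887352} = \left(-11489114843\right) \left(- \frac{1}{3887352}\right) = \frac{11489114843}{3887352}$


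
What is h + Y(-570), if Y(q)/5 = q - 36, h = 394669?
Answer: 391639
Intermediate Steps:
Y(q) = -180 + 5*q (Y(q) = 5*(q - 36) = 5*(-36 + q) = -180 + 5*q)
h + Y(-570) = 394669 + (-180 + 5*(-570)) = 394669 + (-180 - 2850) = 394669 - 3030 = 391639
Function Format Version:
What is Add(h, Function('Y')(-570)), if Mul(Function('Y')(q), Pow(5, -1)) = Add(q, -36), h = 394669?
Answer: 391639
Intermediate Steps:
Function('Y')(q) = Add(-180, Mul(5, q)) (Function('Y')(q) = Mul(5, Add(q, -36)) = Mul(5, Add(-36, q)) = Add(-180, Mul(5, q)))
Add(h, Function('Y')(-570)) = Add(394669, Add(-180, Mul(5, -570))) = Add(394669, Add(-180, -2850)) = Add(394669, -3030) = 391639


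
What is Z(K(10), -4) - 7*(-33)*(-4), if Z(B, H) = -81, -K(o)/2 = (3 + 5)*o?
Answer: -1005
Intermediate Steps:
K(o) = -16*o (K(o) = -2*(3 + 5)*o = -16*o)
Z(K(10), -4) - 7*(-33)*(-4) = -81 - 7*(-33)*(-4) = -81 - (-231)*(-4) = -81 - 1*924 = -81 - 924 = -1005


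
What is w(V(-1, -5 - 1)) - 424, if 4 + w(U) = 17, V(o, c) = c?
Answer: -411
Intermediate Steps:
w(U) = 13 (w(U) = -4 + 17 = 13)
w(V(-1, -5 - 1)) - 424 = 13 - 424 = -411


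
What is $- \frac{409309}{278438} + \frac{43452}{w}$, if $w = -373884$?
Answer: $- \frac{13761064511}{8675292766} \approx -1.5862$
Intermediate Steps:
$- \frac{409309}{278438} + \frac{43452}{w} = - \frac{409309}{278438} + \frac{43452}{-373884} = \left(-409309\right) \frac{1}{278438} + 43452 \left(- \frac{1}{373884}\right) = - \frac{409309}{278438} - \frac{3621}{31157} = - \frac{13761064511}{8675292766}$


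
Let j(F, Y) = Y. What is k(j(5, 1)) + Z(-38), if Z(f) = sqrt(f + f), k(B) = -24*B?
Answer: -24 + 2*I*sqrt(19) ≈ -24.0 + 8.7178*I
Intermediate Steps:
Z(f) = sqrt(2)*sqrt(f) (Z(f) = sqrt(2*f) = sqrt(2)*sqrt(f))
k(j(5, 1)) + Z(-38) = -24*1 + sqrt(2)*sqrt(-38) = -24 + sqrt(2)*(I*sqrt(38)) = -24 + 2*I*sqrt(19)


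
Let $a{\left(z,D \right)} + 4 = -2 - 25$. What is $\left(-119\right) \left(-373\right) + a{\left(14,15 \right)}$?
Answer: $44356$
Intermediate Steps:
$a{\left(z,D \right)} = -31$ ($a{\left(z,D \right)} = -4 - 27 = -31$)
$\left(-119\right) \left(-373\right) + a{\left(14,15 \right)} = \left(-119\right) \left(-373\right) - 31 = 44387 - 31 = 44356$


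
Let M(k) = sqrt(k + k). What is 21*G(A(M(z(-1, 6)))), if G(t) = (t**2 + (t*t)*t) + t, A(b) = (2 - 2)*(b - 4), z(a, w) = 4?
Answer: 0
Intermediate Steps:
M(k) = sqrt(2)*sqrt(k) (M(k) = sqrt(2*k) = sqrt(2)*sqrt(k))
A(b) = 0 (A(b) = 0*(-4 + b) = 0)
G(t) = t + t**2 + t**3 (G(t) = (t**2 + t**2*t) + t = (t**2 + t**3) + t = t + t**2 + t**3)
21*G(A(M(z(-1, 6)))) = 21*(0*(1 + 0 + 0**2)) = 21*(0*(1 + 0 + 0)) = 21*(0*1) = 21*0 = 0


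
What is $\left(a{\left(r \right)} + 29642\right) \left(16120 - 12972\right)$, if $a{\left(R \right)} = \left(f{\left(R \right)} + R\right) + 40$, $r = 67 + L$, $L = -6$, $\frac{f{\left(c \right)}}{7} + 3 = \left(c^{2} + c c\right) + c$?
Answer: $258900964$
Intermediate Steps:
$f{\left(c \right)} = -21 + 7 c + 14 c^{2}$ ($f{\left(c \right)} = -21 + 7 \left(\left(c^{2} + c c\right) + c\right) = -21 + 7 \left(\left(c^{2} + c^{2}\right) + c\right) = -21 + 7 \left(2 c^{2} + c\right) = -21 + 7 \left(c + 2 c^{2}\right) = -21 + \left(7 c + 14 c^{2}\right) = -21 + 7 c + 14 c^{2}$)
$r = 61$ ($r = 67 - 6 = 61$)
$a{\left(R \right)} = 19 + 8 R + 14 R^{2}$ ($a{\left(R \right)} = \left(\left(-21 + 7 R + 14 R^{2}\right) + R\right) + 40 = \left(-21 + 8 R + 14 R^{2}\right) + 40 = 19 + 8 R + 14 R^{2}$)
$\left(a{\left(r \right)} + 29642\right) \left(16120 - 12972\right) = \left(\left(19 + 8 \cdot 61 + 14 \cdot 61^{2}\right) + 29642\right) \left(16120 - 12972\right) = \left(\left(19 + 488 + 14 \cdot 3721\right) + 29642\right) 3148 = \left(\left(19 + 488 + 52094\right) + 29642\right) 3148 = \left(52601 + 29642\right) 3148 = 82243 \cdot 3148 = 258900964$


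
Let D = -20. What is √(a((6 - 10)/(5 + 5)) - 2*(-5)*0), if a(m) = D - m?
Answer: 7*I*√10/5 ≈ 4.4272*I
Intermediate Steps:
a(m) = -20 - m
√(a((6 - 10)/(5 + 5)) - 2*(-5)*0) = √((-20 - (6 - 10)/(5 + 5)) - 2*(-5)*0) = √((-20 - (-4)/10) + 10*0) = √((-20 - (-4)/10) + 0) = √((-20 - 1*(-⅖)) + 0) = √((-20 + ⅖) + 0) = √(-98/5 + 0) = √(-98/5) = 7*I*√10/5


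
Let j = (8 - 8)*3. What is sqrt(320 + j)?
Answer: 8*sqrt(5) ≈ 17.889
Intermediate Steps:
j = 0 (j = 0*3 = 0)
sqrt(320 + j) = sqrt(320 + 0) = sqrt(320) = 8*sqrt(5)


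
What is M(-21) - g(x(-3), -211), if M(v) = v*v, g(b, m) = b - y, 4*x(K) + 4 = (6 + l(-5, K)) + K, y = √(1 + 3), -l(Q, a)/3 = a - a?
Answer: 1773/4 ≈ 443.25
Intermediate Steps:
l(Q, a) = 0 (l(Q, a) = -3*(a - a) = -3*0 = 0)
y = 2 (y = √4 = 2)
x(K) = ½ + K/4 (x(K) = -1 + ((6 + 0) + K)/4 = -1 + (6 + K)/4 = -1 + (3/2 + K/4) = ½ + K/4)
g(b, m) = -2 + b (g(b, m) = b - 1*2 = b - 2 = -2 + b)
M(v) = v²
M(-21) - g(x(-3), -211) = (-21)² - (-2 + (½ + (¼)*(-3))) = 441 - (-2 + (½ - ¾)) = 441 - (-2 - ¼) = 441 - 1*(-9/4) = 441 + 9/4 = 1773/4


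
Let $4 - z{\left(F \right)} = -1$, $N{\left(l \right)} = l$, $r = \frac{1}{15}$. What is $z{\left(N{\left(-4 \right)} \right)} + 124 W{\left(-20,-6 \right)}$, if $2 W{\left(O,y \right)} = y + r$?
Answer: $- \frac{5443}{15} \approx -362.87$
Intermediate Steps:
$r = \frac{1}{15} \approx 0.066667$
$W{\left(O,y \right)} = \frac{1}{30} + \frac{y}{2}$ ($W{\left(O,y \right)} = \frac{y + \frac{1}{15}}{2} = \frac{\frac{1}{15} + y}{2} = \frac{1}{30} + \frac{y}{2}$)
$z{\left(F \right)} = 5$ ($z{\left(F \right)} = 4 - -1 = 4 + 1 = 5$)
$z{\left(N{\left(-4 \right)} \right)} + 124 W{\left(-20,-6 \right)} = 5 + 124 \left(\frac{1}{30} + \frac{1}{2} \left(-6\right)\right) = 5 + 124 \left(\frac{1}{30} - 3\right) = 5 + 124 \left(- \frac{89}{30}\right) = 5 - \frac{5518}{15} = - \frac{5443}{15}$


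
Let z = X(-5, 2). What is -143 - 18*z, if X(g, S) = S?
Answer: -179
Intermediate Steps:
z = 2
-143 - 18*z = -143 - 18*2 = -143 - 36 = -179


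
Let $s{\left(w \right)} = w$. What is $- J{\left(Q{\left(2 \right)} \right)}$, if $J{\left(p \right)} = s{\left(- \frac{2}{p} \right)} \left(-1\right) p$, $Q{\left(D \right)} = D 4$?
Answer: $-2$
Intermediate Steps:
$Q{\left(D \right)} = 4 D$
$J{\left(p \right)} = 2$ ($J{\left(p \right)} = - \frac{2}{p} \left(-1\right) p = \frac{2}{p} p = 2$)
$- J{\left(Q{\left(2 \right)} \right)} = \left(-1\right) 2 = -2$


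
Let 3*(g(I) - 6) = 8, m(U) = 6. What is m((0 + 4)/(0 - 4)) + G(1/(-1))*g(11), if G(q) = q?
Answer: -8/3 ≈ -2.6667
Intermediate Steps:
g(I) = 26/3 (g(I) = 6 + (1/3)*8 = 6 + 8/3 = 26/3)
m((0 + 4)/(0 - 4)) + G(1/(-1))*g(11) = 6 + (26/3)/(-1) = 6 - 1*26/3 = 6 - 26/3 = -8/3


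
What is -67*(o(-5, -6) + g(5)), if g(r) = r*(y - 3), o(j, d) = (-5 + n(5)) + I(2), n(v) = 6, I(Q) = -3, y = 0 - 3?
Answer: 2144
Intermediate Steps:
y = -3
o(j, d) = -2 (o(j, d) = (-5 + 6) - 3 = 1 - 3 = -2)
g(r) = -6*r (g(r) = r*(-3 - 3) = r*(-6) = -6*r)
-67*(o(-5, -6) + g(5)) = -67*(-2 - 6*5) = -67*(-2 - 30) = -67*(-32) = 2144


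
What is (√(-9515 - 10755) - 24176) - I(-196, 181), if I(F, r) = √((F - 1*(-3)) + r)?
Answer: -24176 + I*√20270 - 2*I*√3 ≈ -24176.0 + 138.91*I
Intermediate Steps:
I(F, r) = √(3 + F + r) (I(F, r) = √((F + 3) + r) = √((3 + F) + r) = √(3 + F + r))
(√(-9515 - 10755) - 24176) - I(-196, 181) = (√(-9515 - 10755) - 24176) - √(3 - 196 + 181) = (√(-20270) - 24176) - √(-12) = (I*√20270 - 24176) - 2*I*√3 = (-24176 + I*√20270) - 2*I*√3 = -24176 + I*√20270 - 2*I*√3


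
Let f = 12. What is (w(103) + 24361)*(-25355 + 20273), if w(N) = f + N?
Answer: -124387032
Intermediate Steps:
w(N) = 12 + N
(w(103) + 24361)*(-25355 + 20273) = ((12 + 103) + 24361)*(-25355 + 20273) = (115 + 24361)*(-5082) = 24476*(-5082) = -124387032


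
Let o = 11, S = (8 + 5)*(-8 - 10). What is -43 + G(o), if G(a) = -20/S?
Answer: -5021/117 ≈ -42.915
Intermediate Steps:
S = -234 (S = 13*(-18) = -234)
G(a) = 10/117 (G(a) = -20/(-234) = -20*(-1/234) = 10/117)
-43 + G(o) = -43 + 10/117 = -5021/117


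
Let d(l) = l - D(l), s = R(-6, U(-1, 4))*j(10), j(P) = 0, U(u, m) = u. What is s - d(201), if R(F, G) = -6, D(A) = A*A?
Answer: 40200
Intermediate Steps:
D(A) = A²
s = 0 (s = -6*0 = 0)
d(l) = l - l²
s - d(201) = 0 - 201*(1 - 1*201) = 0 - 201*(1 - 201) = 0 - 201*(-200) = 0 - 1*(-40200) = 0 + 40200 = 40200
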